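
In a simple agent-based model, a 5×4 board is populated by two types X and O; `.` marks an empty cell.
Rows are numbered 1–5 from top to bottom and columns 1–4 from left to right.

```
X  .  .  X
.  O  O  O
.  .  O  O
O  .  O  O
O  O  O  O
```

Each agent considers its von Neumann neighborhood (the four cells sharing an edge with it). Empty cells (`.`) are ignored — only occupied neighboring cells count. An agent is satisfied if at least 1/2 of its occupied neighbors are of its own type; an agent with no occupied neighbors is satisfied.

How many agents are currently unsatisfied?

1

(1,1)X 0/0 ok
(1,4)X 0/1 unhappy
(2,2)O 1/1 ok
(2,3)O 3/3 ok
(2,4)O 2/3 ok
(3,3)O 3/3 ok
(3,4)O 3/3 ok
(4,1)O 1/1 ok
(4,3)O 3/3 ok
(4,4)O 3/3 ok
(5,1)O 2/2 ok
(5,2)O 2/2 ok
(5,3)O 3/3 ok
(5,4)O 2/2 ok
Unsatisfied: (1,4) — 1 in total.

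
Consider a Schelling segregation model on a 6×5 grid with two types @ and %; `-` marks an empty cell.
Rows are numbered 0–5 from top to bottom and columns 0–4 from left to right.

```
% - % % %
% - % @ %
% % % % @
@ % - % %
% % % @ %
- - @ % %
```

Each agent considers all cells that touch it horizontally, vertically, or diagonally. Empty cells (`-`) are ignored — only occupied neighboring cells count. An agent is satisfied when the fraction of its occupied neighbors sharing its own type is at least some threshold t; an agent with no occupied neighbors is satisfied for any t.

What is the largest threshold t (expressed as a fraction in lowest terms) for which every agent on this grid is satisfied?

0/1

(0,0)% 1/1
(0,2)% 2/3
(0,3)% 4/5
(0,4)% 2/3
(1,0)% 3/3
(1,2)% 5/6
(1,3)@ 1/8
(1,4)% 3/5
(2,0)% 3/4
(2,1)% 5/6
(2,2)% 5/6
(2,3)% 5/7
(2,4)@ 1/5
(3,0)@ 0/5
(3,1)% 6/7
(3,3)% 5/7
(3,4)% 3/5
(4,0)% 2/3
(4,1)% 3/5
(4,2)% 4/6
(4,3)@ 1/7
(4,4)% 4/5
(5,2)@ 1/4
(5,3)% 3/5
(5,4)% 2/3
The smallest same-type fraction is 0/5 at (3,0), which reduces to 0/1. Any threshold above that leaves this agent unsatisfied.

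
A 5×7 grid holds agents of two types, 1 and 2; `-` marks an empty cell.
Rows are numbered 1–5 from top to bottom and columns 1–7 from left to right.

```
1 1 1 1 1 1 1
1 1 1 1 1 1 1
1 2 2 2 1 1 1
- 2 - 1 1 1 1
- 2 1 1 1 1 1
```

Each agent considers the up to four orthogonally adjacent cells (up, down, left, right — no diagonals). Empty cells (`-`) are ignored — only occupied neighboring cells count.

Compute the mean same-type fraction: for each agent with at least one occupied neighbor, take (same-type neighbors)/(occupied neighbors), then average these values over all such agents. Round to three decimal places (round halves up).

(1,1)1 2/2
(1,2)1 3/3
(1,3)1 3/3
(1,4)1 3/3
(1,5)1 3/3
(1,6)1 3/3
(1,7)1 2/2
(2,1)1 3/3
(2,2)1 3/4
(2,3)1 3/4
(2,4)1 3/4
(2,5)1 4/4
(2,6)1 4/4
(2,7)1 3/3
(3,1)1 1/2
(3,2)2 2/4
(3,3)2 2/3
(3,4)2 1/4
(3,5)1 3/4
(3,6)1 4/4
(3,7)1 3/3
(4,2)2 2/2
(4,4)1 2/3
(4,5)1 4/4
(4,6)1 4/4
(4,7)1 3/3
(5,2)2 1/2
(5,3)1 1/2
(5,4)1 3/3
(5,5)1 3/3
(5,6)1 3/3
(5,7)1 2/2
Sum over 32 agents: 2/2 + 3/3 + 3/3 + 3/3 + 3/3 + 3/3 + 2/2 + 3/3 + 3/4 + 3/4 + 3/4 + 4/4 + 4/4 + 3/3 + 1/2 + 2/4 + 2/3 + 1/4 + 3/4 + 4/4 + 3/3 + 2/2 + 2/3 + 4/4 + 4/4 + 3/3 + 1/2 + 1/2 + 3/3 + 3/3 + 3/3 + 2/2 = 331/12; mean = 331/12 ÷ 32 = 331/384 = 0.861979… → 0.862.

0.862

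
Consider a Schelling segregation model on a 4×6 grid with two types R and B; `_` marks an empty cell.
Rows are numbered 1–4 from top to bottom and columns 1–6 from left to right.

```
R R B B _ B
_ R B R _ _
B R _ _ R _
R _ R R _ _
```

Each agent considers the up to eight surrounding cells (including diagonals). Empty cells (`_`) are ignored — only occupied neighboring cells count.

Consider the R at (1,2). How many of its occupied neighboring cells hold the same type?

2

Occupied neighbors of (1,2): (1,1)=R, (1,3)=B, (2,2)=R, (2,3)=B.
Same type (R): 2 of 4.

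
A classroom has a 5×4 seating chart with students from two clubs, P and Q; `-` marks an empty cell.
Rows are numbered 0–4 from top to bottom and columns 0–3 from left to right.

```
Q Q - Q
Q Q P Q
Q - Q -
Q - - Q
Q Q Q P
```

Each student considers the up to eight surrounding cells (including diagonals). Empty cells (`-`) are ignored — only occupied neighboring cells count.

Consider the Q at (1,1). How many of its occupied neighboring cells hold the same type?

5

Occupied neighbors of (1,1): (0,0)=Q, (0,1)=Q, (1,0)=Q, (1,2)=P, (2,0)=Q, (2,2)=Q.
Same type (Q): 5 of 6.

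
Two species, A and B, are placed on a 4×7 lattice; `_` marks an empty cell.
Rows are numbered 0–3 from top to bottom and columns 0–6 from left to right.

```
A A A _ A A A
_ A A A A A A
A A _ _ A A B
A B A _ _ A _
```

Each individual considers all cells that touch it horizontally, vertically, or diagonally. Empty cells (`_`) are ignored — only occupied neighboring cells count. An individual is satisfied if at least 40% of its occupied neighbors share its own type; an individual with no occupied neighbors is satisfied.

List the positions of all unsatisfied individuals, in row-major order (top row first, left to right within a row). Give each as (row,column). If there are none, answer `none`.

Row 0: (0,0)A 2/2 ok · (0,1)A 4/4 ok · (0,2)A 4/4 ok · (0,4)A 4/4 ok · (0,5)A 5/5 ok · (0,6)A 3/3 ok
Row 1: (1,1)A 6/6 ok · (1,2)A 5/5 ok · (1,3)A 5/5 ok · (1,4)A 6/6 ok · (1,5)A 7/8 ok · (1,6)A 4/5 ok
Row 2: (2,0)A 3/4 ok · (2,1)A 5/6 ok · (2,4)A 5/5 ok · (2,5)A 5/6 ok · (2,6)B 0/4 unhappy
Row 3: (3,0)A 2/3 ok · (3,1)B 0/4 unhappy · (3,2)A 1/2 ok · (3,5)A 2/3 ok

(2,6), (3,1)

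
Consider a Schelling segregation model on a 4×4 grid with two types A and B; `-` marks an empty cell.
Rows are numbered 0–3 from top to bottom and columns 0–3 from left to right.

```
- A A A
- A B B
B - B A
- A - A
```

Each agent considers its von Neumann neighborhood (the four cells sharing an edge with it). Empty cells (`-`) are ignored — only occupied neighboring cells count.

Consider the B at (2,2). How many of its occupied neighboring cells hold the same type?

Occupied neighbors of (2,2): (1,2)=B, (2,3)=A.
Same type (B): 1 of 2.

1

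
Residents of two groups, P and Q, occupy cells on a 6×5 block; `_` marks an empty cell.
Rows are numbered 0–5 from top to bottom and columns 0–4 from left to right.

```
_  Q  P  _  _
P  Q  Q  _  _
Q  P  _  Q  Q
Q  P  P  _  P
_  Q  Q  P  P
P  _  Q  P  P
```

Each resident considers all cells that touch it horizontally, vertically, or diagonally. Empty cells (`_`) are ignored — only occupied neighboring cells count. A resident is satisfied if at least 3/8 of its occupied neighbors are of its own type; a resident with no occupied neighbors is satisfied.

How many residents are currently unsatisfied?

Row 0: (0,1)Q 2/4 ✓ · (0,2)P 0/3 ✗
Row 1: (1,0)P 1/4 ✗ · (1,1)Q 3/6 ✓ · (1,2)Q 3/5 ✓
Row 2: (2,0)Q 2/5 ✓ · (2,1)P 3/7 ✓ · (2,3)Q 2/4 ✓ · (2,4)Q 1/2 ✓
Row 3: (3,0)Q 2/4 ✓ · (3,1)P 2/6 ✗ · (3,2)P 3/6 ✓ · (3,4)P 2/4 ✓
Row 4: (4,1)Q 3/6 ✓ · (4,2)Q 2/6 ✗ · (4,3)P 5/7 ✓ · (4,4)P 4/4 ✓
Row 5: (5,0)P 0/1 ✗ · (5,2)Q 2/4 ✓ · (5,3)P 3/5 ✓ · (5,4)P 3/3 ✓
Unsatisfied: (0,2), (1,0), (3,1), (4,2), (5,0) — 5 in total.

5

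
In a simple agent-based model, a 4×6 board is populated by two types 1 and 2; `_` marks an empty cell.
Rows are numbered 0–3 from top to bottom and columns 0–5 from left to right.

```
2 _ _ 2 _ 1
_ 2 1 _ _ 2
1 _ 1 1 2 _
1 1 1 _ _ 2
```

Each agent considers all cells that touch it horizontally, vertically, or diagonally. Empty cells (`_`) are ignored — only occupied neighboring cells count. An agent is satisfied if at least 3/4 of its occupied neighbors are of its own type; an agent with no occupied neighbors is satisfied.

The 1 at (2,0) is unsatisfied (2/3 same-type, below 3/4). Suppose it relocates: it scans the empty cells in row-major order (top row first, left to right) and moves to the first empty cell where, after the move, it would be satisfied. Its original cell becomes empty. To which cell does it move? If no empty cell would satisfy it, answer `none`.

(2,1)

Vacating (2,0). Empty cells in order:
  (0,1): 1/3 same-type → still unsatisfied.
  (0,2): 1/3 same-type → still unsatisfied.
  (0,4): 1/3 same-type → still unsatisfied.
  (1,0): 0/2 same-type → still unsatisfied.
  (1,3): 3/5 same-type → still unsatisfied.
  (1,4): 2/5 same-type → still unsatisfied.
  (2,1): 5/6 same-type → satisfied — stop here.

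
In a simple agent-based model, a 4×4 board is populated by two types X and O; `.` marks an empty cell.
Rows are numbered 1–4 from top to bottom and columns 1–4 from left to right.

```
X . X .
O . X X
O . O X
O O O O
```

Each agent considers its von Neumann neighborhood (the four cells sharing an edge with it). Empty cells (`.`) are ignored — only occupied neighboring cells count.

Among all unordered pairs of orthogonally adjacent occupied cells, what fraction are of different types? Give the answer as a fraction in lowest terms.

Scan each occupied cell's neighbors to the right and below so each pair is counted once.
From row 1: 1 unlike of 2 pairs (running 1/2).
From row 2: 1 unlike of 4 pairs (running 2/6).
From row 3: 2 unlike of 4 pairs (running 4/10).
From row 4: 0 unlike of 3 pairs (running 4/13).
Total adjacent occupied pairs: 13; unlike-type pairs: 4.
4/13 is already in lowest terms.

4/13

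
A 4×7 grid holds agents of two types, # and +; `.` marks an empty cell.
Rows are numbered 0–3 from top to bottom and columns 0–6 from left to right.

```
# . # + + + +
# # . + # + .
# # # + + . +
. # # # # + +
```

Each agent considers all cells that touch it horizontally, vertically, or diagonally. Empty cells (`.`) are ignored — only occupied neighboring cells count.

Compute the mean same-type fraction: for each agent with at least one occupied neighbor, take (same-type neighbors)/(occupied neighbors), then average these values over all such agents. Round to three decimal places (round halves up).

0.729

Row 0: (0,0)# 2/2 · (0,2)# 1/3 · (0,3)+ 2/4 · (0,4)+ 4/5 · (0,5)+ 3/4 · (0,6)+ 2/2
Row 1: (1,0)# 4/4 · (1,1)# 6/6 · (1,3)+ 4/7 · (1,4)# 0/7 · (1,5)+ 5/6
Row 2: (2,0)# 4/4 · (2,1)# 6/6 · (2,2)# 5/7 · (2,3)+ 2/7 · (2,4)+ 4/7 · (2,6)+ 3/3
Row 3: (3,1)# 4/4 · (3,2)# 4/5 · (3,3)# 3/5 · (3,4)# 1/4 · (3,5)+ 3/4 · (3,6)+ 2/2
Sum over 23 agents: 2/2 + 1/3 + 2/4 + 4/5 + 3/4 + 2/2 + 4/4 + 6/6 + 4/7 + 0/7 + 5/6 + 4/4 + 6/6 + 5/7 + 2/7 + 4/7 + 3/3 + 4/4 + 4/5 + 3/5 + 1/4 + 3/4 + 2/2 = 7039/420; mean = 7039/420 ÷ 23 = 7039/9660 = 0.728674… → 0.729.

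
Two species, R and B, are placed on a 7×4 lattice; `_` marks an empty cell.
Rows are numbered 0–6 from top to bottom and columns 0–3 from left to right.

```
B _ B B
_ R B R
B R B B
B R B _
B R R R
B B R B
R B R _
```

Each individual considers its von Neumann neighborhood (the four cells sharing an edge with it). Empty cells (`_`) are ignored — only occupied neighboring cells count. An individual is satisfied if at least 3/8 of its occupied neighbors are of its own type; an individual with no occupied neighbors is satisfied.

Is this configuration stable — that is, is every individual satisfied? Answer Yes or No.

No

(0,0)B 0/0 satisfied
(0,2)B 2/2 satisfied
(0,3)B 1/2 satisfied
(1,1)R 1/2 satisfied
(1,2)B 2/4 satisfied
(1,3)R 0/3 not
(2,0)B 1/2 satisfied
(2,1)R 2/4 satisfied
(2,2)B 3/4 satisfied
(2,3)B 1/2 satisfied
(3,0)B 2/3 satisfied
(3,1)R 2/4 satisfied
(3,2)B 1/3 not
(4,0)B 2/3 satisfied
(4,1)R 2/4 satisfied
(4,2)R 3/4 satisfied
(4,3)R 1/2 satisfied
(5,0)B 2/3 satisfied
(5,1)B 2/4 satisfied
(5,2)R 2/4 satisfied
(5,3)B 0/2 not
(6,0)R 0/2 not
(6,1)B 1/3 not
(6,2)R 1/2 satisfied
For instance (1,3) has only 0/3 same-type neighbors, below 3/8.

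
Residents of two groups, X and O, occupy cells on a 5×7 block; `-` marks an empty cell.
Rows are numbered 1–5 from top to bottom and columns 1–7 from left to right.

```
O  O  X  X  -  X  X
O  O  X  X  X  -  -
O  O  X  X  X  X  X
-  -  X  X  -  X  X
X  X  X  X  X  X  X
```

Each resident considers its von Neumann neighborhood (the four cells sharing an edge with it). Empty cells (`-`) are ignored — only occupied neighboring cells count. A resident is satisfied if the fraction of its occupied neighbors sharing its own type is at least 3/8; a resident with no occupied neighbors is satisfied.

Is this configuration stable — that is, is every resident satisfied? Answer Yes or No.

(1,1)O 2/2 ✓
(1,2)O 2/3 ✓
(1,3)X 2/3 ✓
(1,4)X 2/2 ✓
(1,6)X 1/1 ✓
(1,7)X 1/1 ✓
(2,1)O 3/3 ✓
(2,2)O 3/4 ✓
(2,3)X 3/4 ✓
(2,4)X 4/4 ✓
(2,5)X 2/2 ✓
(3,1)O 2/2 ✓
(3,2)O 2/3 ✓
(3,3)X 3/4 ✓
(3,4)X 4/4 ✓
(3,5)X 3/3 ✓
(3,6)X 3/3 ✓
(3,7)X 2/2 ✓
(4,3)X 3/3 ✓
(4,4)X 3/3 ✓
(4,6)X 3/3 ✓
(4,7)X 3/3 ✓
(5,1)X 1/1 ✓
(5,2)X 2/2 ✓
(5,3)X 3/3 ✓
(5,4)X 3/3 ✓
(5,5)X 2/2 ✓
(5,6)X 3/3 ✓
(5,7)X 2/2 ✓
All meet the threshold, so the configuration is stable.

Yes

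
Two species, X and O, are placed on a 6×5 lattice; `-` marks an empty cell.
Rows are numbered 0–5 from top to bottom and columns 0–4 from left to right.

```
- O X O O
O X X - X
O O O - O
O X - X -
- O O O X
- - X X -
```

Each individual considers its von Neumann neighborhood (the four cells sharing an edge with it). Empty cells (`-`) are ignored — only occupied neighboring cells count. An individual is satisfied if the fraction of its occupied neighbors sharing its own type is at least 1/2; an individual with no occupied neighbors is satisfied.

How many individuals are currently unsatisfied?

9

Row 0: (0,1)O 0/2 ✗ · (0,2)X 1/3 ✗ · (0,3)O 1/2 ✓ · (0,4)O 1/2 ✓
Row 1: (1,0)O 1/2 ✓ · (1,1)X 1/4 ✗ · (1,2)X 2/3 ✓ · (1,4)X 0/2 ✗
Row 2: (2,0)O 3/3 ✓ · (2,1)O 2/4 ✓ · (2,2)O 1/2 ✓ · (2,4)O 0/1 ✗
Row 3: (3,0)O 1/2 ✓ · (3,1)X 0/3 ✗ · (3,3)X 0/1 ✗
Row 4: (4,1)O 1/2 ✓ · (4,2)O 2/3 ✓ · (4,3)O 1/4 ✗ · (4,4)X 0/1 ✗
Row 5: (5,2)X 1/2 ✓ · (5,3)X 1/2 ✓
Unsatisfied: (0,1), (0,2), (1,1), (1,4), (2,4), (3,1), (3,3), (4,3), (4,4) — 9 in total.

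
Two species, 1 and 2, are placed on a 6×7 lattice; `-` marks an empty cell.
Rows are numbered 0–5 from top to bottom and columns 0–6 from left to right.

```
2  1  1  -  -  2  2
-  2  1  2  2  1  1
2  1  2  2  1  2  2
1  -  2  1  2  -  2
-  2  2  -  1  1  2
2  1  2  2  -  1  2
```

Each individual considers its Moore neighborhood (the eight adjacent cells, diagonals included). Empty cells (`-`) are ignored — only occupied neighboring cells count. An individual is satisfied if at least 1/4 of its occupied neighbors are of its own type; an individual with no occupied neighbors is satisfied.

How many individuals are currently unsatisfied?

2

(0,0)2 1/2 ok
(0,1)1 2/4 ok
(0,2)1 2/4 ok
(0,5)2 2/4 ok
(0,6)2 1/3 ok
(1,1)2 3/7 ok
(1,2)1 3/7 ok
(1,3)2 3/6 ok
(1,4)2 4/6 ok
(1,5)1 2/7 ok
(1,6)1 1/5 unhappy
(2,0)2 1/3 ok
(2,1)1 2/6 ok
(2,2)2 4/7 ok
(2,3)2 5/8 ok
(2,4)1 2/7 ok
(2,5)2 4/7 ok
(2,6)2 2/4 ok
(3,0)1 1/3 ok
(3,2)2 4/6 ok
(3,3)1 2/7 ok
(3,4)2 2/6 ok
(3,6)2 3/4 ok
(4,1)2 4/6 ok
(4,2)2 4/6 ok
(4,4)1 3/5 ok
(4,5)1 2/6 ok
(4,6)2 2/4 ok
(5,0)2 1/2 ok
(5,1)1 0/4 unhappy
(5,2)2 3/4 ok
(5,3)2 2/3 ok
(5,5)1 2/4 ok
(5,6)2 1/3 ok
Unsatisfied: (1,6), (5,1) — 2 in total.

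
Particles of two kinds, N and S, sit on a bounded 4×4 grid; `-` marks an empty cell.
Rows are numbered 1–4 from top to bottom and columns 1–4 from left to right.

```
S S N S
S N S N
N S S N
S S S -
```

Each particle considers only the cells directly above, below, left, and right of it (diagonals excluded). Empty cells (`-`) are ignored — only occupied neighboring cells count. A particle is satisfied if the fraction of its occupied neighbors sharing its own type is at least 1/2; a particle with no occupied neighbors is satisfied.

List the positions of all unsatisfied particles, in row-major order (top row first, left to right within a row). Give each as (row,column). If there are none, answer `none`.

Row 1: (1,1)S 2/2 ✓ · (1,2)S 1/3 ✗ · (1,3)N 0/3 ✗ · (1,4)S 0/2 ✗
Row 2: (2,1)S 1/3 ✗ · (2,2)N 0/4 ✗ · (2,3)S 1/4 ✗ · (2,4)N 1/3 ✗
Row 3: (3,1)N 0/3 ✗ · (3,2)S 2/4 ✓ · (3,3)S 3/4 ✓ · (3,4)N 1/2 ✓
Row 4: (4,1)S 1/2 ✓ · (4,2)S 3/3 ✓ · (4,3)S 2/2 ✓

(1,2), (1,3), (1,4), (2,1), (2,2), (2,3), (2,4), (3,1)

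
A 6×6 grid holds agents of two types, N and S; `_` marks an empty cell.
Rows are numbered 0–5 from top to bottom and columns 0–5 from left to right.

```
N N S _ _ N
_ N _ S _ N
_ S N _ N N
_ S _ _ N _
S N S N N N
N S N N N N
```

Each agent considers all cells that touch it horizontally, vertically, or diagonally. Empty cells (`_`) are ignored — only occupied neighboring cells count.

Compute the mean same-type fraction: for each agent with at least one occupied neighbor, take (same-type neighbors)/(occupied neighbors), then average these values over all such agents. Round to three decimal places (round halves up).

0.680

Row 0: (0,0)N 2/2 · (0,1)N 2/3 · (0,2)S 1/3 · (0,5)N 1/1
Row 1: (1,1)N 3/5 · (1,3)S 1/3 · (1,5)N 3/3
Row 2: (2,1)S 1/3 · (2,2)N 1/4 · (2,4)N 3/4 · (2,5)N 3/3
Row 3: (3,1)S 3/5 · (3,4)N 5/5
Row 4: (4,0)S 2/4 · (4,1)N 2/6 · (4,2)S 2/6 · (4,3)N 5/6 · (4,4)N 6/6 · (4,5)N 4/4
Row 5: (5,0)N 1/3 · (5,1)S 2/5 · (5,2)N 3/5 · (5,3)N 4/5 · (5,4)N 5/5 · (5,5)N 3/3
Sum over 25 agents: 2/2 + 2/3 + 1/3 + 1/1 + 3/5 + 1/3 + 3/3 + 1/3 + 1/4 + 3/4 + 3/3 + 3/5 + 5/5 + 2/4 + 2/6 + 2/6 + 5/6 + 6/6 + 4/4 + 1/3 + 2/5 + 3/5 + 4/5 + 5/5 + 3/3 = 17; mean = 17 ÷ 25 = 17/25 = 0.68 → 0.680.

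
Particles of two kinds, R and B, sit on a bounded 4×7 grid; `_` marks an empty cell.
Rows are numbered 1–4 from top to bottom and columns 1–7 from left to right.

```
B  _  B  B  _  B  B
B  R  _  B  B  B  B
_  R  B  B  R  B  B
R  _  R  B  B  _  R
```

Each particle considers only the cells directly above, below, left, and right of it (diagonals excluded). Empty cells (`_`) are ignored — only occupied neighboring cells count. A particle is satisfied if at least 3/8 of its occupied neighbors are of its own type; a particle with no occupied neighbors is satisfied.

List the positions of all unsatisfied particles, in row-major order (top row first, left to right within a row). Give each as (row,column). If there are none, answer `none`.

(3,3), (3,5), (4,3), (4,7)

(1,1)B 1/1 satisfied
(1,3)B 1/1 satisfied
(1,4)B 2/2 satisfied
(1,6)B 2/2 satisfied
(1,7)B 2/2 satisfied
(2,1)B 1/2 satisfied
(2,2)R 1/2 satisfied
(2,4)B 3/3 satisfied
(2,5)B 2/3 satisfied
(2,6)B 4/4 satisfied
(2,7)B 3/3 satisfied
(3,2)R 1/2 satisfied
(3,3)B 1/3 not
(3,4)B 3/4 satisfied
(3,5)R 0/4 not
(3,6)B 2/3 satisfied
(3,7)B 2/3 satisfied
(4,1)R 0/0 satisfied
(4,3)R 0/2 not
(4,4)B 2/3 satisfied
(4,5)B 1/2 satisfied
(4,7)R 0/1 not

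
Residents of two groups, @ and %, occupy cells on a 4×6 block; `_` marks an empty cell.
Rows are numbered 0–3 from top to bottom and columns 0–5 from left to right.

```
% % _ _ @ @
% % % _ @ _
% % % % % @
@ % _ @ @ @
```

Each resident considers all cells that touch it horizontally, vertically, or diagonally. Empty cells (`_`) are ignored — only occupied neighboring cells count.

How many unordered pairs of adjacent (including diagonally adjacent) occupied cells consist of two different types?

Scan each occupied cell's neighbors to the right and below (and the two forward diagonals) so each pair is counted once.
Row 0: %(0,0)–%(0,1)= %(0,0)–%(1,0)= %(0,0)–%(1,1)= %(0,1)–%(1,1)= %(0,1)–%(1,2)= %(0,1)–%(1,0)= @(0,4)–@(0,5)= @(0,4)–@(1,4)= @(0,5)–@(1,4)=  → 0/9 unlike.
Row 1: %(1,0)–%(1,1)= %(1,0)–%(2,0)= %(1,0)–%(2,1)= %(1,1)–%(1,2)= %(1,1)–%(2,1)= %(1,1)–%(2,2)= %(1,1)–%(2,0)= %(1,2)–%(2,2)= %(1,2)–%(2,3)= %(1,2)–%(2,1)= @(1,4)–%(2,4)≠ @(1,4)–@(2,5)= @(1,4)–%(2,3)≠  → 2/13 unlike.
Row 2: %(2,0)–%(2,1)= %(2,0)–@(3,0)≠ %(2,0)–%(3,1)= %(2,1)–%(2,2)= %(2,1)–%(3,1)= %(2,1)–@(3,0)≠ %(2,2)–%(2,3)= %(2,2)–@(3,3)≠ %(2,2)–%(3,1)= %(2,3)–%(2,4)= %(2,3)–@(3,3)≠ %(2,3)–@(3,4)≠ %(2,4)–@(2,5)≠ %(2,4)–@(3,4)≠ %(2,4)–@(3,5)≠ %(2,4)–@(3,3)≠ @(2,5)–@(3,5)= @(2,5)–@(3,4)=  → 9/18 unlike.
Row 3: @(3,0)–%(3,1)≠ @(3,3)–@(3,4)= @(3,4)–@(3,5)=  → 1/3 unlike.
Total adjacent occupied pairs: 43; unlike-type pairs: 12.

12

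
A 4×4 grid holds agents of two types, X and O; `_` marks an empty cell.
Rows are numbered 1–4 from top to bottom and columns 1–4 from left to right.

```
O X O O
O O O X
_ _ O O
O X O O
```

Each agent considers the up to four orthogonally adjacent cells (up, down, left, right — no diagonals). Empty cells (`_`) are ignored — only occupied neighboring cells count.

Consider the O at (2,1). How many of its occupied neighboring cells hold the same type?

2

Occupied neighbors of (2,1): (1,1)=O, (2,2)=O.
Same type (O): 2 of 2.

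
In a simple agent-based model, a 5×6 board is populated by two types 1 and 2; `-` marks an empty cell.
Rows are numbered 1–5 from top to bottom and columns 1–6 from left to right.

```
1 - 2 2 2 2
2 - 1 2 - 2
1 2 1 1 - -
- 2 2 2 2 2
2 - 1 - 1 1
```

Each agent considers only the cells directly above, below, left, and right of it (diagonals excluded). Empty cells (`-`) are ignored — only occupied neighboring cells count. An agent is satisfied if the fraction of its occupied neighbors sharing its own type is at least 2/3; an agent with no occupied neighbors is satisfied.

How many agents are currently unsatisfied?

14

(1,1)1 0/1 not
(1,3)2 1/2 not
(1,4)2 3/3 satisfied
(1,5)2 2/2 satisfied
(1,6)2 2/2 satisfied
(2,1)2 0/2 not
(2,3)1 1/3 not
(2,4)2 1/3 not
(2,6)2 1/1 satisfied
(3,1)1 0/2 not
(3,2)2 1/3 not
(3,3)1 2/4 not
(3,4)1 1/3 not
(4,2)2 2/2 satisfied
(4,3)2 2/4 not
(4,4)2 2/3 satisfied
(4,5)2 2/3 satisfied
(4,6)2 1/2 not
(5,1)2 0/0 satisfied
(5,3)1 0/1 not
(5,5)1 1/2 not
(5,6)1 1/2 not
Unsatisfied: (1,1), (1,3), (2,1), (2,3), (2,4), (3,1), (3,2), (3,3), (3,4), (4,3), (4,6), (5,3), (5,5), (5,6) — 14 in total.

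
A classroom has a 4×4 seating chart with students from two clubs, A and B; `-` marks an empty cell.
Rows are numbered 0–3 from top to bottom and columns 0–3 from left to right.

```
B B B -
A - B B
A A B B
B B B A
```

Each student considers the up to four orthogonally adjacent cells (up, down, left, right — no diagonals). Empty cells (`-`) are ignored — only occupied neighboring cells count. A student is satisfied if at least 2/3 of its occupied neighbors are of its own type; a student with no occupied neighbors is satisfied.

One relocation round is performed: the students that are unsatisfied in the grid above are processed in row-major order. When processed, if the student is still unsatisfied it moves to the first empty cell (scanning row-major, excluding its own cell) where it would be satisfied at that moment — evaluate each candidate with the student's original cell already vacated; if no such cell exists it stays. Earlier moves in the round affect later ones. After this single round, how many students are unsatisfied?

Initially unsatisfied (in order): (0,0), (1,0), (2,1), (3,0), (3,3).
  (0,0) → (0,3).
  (1,0): now satisfied by earlier moves; stays.
  (2,1): no empty cell satisfies it; stays.
  (3,0): no empty cell satisfies it; stays.
  (3,3): no empty cell satisfies it; stays.
Resulting grid:
- B B B
A - B B
A A B B
B B B A
Unsatisfied now: (2,1), (3,0), (3,3).

3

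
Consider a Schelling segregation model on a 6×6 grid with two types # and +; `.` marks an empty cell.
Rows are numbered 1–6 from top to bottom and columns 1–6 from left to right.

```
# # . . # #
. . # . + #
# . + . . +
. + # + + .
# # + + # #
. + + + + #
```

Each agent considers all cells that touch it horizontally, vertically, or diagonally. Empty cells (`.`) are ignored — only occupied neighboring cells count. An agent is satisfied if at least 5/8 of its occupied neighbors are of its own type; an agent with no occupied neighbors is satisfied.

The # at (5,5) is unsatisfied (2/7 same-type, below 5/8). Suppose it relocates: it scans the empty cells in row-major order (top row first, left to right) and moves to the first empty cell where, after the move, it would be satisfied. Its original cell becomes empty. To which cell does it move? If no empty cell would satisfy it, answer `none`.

(1,3)

Vacating (5,5). Empty cells in order:
  (1,3): 2/2 same-type → satisfied — stop here.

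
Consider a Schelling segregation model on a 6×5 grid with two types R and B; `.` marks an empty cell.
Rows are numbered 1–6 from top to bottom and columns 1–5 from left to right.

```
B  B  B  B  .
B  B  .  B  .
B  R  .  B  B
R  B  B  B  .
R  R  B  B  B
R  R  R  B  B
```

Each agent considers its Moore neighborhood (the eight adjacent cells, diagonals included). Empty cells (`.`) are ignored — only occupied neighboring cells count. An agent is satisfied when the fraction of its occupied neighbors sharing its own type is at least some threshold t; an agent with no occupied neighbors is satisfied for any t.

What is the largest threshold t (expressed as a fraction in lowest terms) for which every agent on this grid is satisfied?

(1,1)B 3/3
(1,2)B 4/4
(1,3)B 4/4
(1,4)B 2/2
(2,1)B 4/5
(2,2)B 5/6
(2,4)B 4/4
(3,1)B 3/5
(3,2)R 1/6
(3,4)B 4/4
(3,5)B 3/3
(4,1)R 3/5
(4,2)B 3/7
(4,3)B 5/7
(4,4)B 6/6
(5,1)R 4/5
(5,2)R 5/8
(5,3)B 5/8
(5,4)B 6/7
(5,5)B 4/4
(6,1)R 3/3
(6,2)R 4/5
(6,3)R 2/5
(6,4)B 4/5
(6,5)B 3/3
The smallest same-type fraction is 1/6 at (3,2), which reduces to 1/6. Any threshold above that leaves this agent unsatisfied.

1/6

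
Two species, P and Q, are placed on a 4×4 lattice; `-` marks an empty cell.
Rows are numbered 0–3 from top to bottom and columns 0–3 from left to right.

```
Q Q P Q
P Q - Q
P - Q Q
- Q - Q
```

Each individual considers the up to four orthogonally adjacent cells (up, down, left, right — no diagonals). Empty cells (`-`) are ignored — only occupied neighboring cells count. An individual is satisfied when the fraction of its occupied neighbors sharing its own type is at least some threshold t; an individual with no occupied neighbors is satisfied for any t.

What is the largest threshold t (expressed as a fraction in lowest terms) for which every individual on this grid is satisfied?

0/1

(0,0)Q 1/2
(0,1)Q 2/3
(0,2)P 0/2
(0,3)Q 1/2
(1,0)P 1/3
(1,1)Q 1/2
(1,3)Q 2/2
(2,0)P 1/1
(2,2)Q 1/1
(2,3)Q 3/3
(3,1)Q — no occupied neighbors
(3,3)Q 1/1
The smallest same-type fraction is 0/2 at (0,2), which reduces to 0/1. Any threshold above that leaves this individual unsatisfied.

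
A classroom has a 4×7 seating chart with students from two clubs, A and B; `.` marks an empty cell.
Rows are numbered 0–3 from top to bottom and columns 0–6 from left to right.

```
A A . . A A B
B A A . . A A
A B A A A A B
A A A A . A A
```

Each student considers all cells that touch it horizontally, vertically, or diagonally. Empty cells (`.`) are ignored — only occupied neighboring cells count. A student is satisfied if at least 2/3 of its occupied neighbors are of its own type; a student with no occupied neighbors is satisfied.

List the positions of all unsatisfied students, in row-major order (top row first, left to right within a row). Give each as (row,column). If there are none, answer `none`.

Row 0: (0,0)A 2/3 satisfied · (0,1)A 3/4 satisfied · (0,4)A 2/2 satisfied · (0,5)A 3/4 satisfied · (0,6)B 0/3 not
Row 1: (1,0)B 1/5 not · (1,1)A 5/7 satisfied · (1,2)A 4/5 satisfied · (1,5)A 5/7 satisfied · (1,6)A 3/5 not
Row 2: (2,0)A 3/5 not · (2,1)B 1/8 not · (2,2)A 6/7 satisfied · (2,3)A 5/5 satisfied · (2,4)A 5/5 satisfied · (2,5)A 5/6 satisfied · (2,6)B 0/5 not
Row 3: (3,0)A 2/3 satisfied · (3,1)A 4/5 satisfied · (3,2)A 4/5 satisfied · (3,3)A 4/4 satisfied · (3,5)A 3/4 satisfied · (3,6)A 2/3 satisfied

(0,6), (1,0), (1,6), (2,0), (2,1), (2,6)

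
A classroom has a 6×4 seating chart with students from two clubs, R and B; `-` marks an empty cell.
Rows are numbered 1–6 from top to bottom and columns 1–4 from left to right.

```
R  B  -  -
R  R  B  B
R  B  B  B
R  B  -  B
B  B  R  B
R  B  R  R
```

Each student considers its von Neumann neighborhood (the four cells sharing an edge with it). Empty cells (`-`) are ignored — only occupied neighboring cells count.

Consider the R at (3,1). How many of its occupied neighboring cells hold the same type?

2

Occupied neighbors of (3,1): (2,1)=R, (4,1)=R, (3,2)=B.
Same type (R): 2 of 3.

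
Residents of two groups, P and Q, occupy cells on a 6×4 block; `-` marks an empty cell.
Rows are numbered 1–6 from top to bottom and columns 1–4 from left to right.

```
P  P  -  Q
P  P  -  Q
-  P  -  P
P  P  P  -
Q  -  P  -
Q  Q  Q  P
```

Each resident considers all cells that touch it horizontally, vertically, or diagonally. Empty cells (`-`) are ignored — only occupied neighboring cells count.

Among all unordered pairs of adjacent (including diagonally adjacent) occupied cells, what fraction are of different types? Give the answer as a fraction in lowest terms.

Scan each occupied cell's neighbors to the right and below (and the two forward diagonals) so each pair is counted once.
Row 1: P(1,1)–P(1,2)= P(1,1)–P(2,1)= P(1,1)–P(2,2)= P(1,2)–P(2,2)= P(1,2)–P(2,1)= Q(1,4)–Q(2,4)=  → 0/6 unlike.
Row 2: P(2,1)–P(2,2)= P(2,1)–P(3,2)= P(2,2)–P(3,2)= Q(2,4)–P(3,4)≠  → 1/4 unlike.
Row 3: P(3,2)–P(4,2)= P(3,2)–P(4,3)= P(3,2)–P(4,1)= P(3,4)–P(4,3)=  → 0/4 unlike.
Row 4: P(4,1)–P(4,2)= P(4,1)–Q(5,1)≠ P(4,2)–P(4,3)= P(4,2)–P(5,3)= P(4,2)–Q(5,1)≠ P(4,3)–P(5,3)=  → 2/6 unlike.
Row 5: Q(5,1)–Q(6,1)= Q(5,1)–Q(6,2)= P(5,3)–Q(6,3)≠ P(5,3)–P(6,4)= P(5,3)–Q(6,2)≠  → 2/5 unlike.
Row 6: Q(6,1)–Q(6,2)= Q(6,2)–Q(6,3)= Q(6,3)–P(6,4)≠  → 1/3 unlike.
Total adjacent occupied pairs: 28; unlike-type pairs: 6.
6/28 reduces to 3/14.

3/14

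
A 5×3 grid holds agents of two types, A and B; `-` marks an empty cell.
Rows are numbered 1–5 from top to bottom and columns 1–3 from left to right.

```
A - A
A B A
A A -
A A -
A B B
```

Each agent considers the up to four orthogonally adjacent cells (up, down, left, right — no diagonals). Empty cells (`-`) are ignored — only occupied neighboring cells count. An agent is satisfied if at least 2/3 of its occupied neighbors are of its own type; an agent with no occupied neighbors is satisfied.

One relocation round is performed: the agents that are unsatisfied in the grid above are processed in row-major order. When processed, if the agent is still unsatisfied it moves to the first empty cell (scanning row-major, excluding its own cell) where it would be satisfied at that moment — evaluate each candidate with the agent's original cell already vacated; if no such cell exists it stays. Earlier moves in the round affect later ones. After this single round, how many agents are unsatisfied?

2

Initially unsatisfied (in order): (2,2), (2,3), (5,1), (5,2).
  (2,2): no empty cell satisfies it; stays.
  (2,3) → (1,2).
  (5,1) → (3,3).
  (5,2): no empty cell satisfies it; stays.
Resulting grid:
A A A
A B -
A A A
A A -
- B B
Unsatisfied now: (2,2), (5,2).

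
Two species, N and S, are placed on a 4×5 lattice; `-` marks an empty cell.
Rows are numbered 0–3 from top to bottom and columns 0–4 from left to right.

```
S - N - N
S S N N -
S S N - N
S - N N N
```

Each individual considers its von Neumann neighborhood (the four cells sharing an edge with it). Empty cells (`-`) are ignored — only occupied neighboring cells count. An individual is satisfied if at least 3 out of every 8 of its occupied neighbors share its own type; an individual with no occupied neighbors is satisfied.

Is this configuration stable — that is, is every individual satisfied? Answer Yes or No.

Yes

Row 0: (0,0)S 1/1 ok · (0,2)N 1/1 ok · (0,4)N 0/0 ok
Row 1: (1,0)S 3/3 ok · (1,1)S 2/3 ok · (1,2)N 3/4 ok · (1,3)N 1/1 ok
Row 2: (2,0)S 3/3 ok · (2,1)S 2/3 ok · (2,2)N 2/3 ok · (2,4)N 1/1 ok
Row 3: (3,0)S 1/1 ok · (3,2)N 2/2 ok · (3,3)N 2/2 ok · (3,4)N 2/2 ok
All meet the threshold, so the configuration is stable.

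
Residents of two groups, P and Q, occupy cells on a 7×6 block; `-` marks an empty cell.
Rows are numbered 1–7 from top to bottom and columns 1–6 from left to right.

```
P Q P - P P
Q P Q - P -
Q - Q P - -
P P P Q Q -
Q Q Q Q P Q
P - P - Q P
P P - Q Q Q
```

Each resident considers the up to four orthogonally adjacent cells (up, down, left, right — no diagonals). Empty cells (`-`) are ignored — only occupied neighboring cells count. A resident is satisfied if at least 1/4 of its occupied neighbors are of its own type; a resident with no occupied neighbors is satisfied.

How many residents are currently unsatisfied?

9

Row 1: (1,1)P 0/2 not · (1,2)Q 0/3 not · (1,3)P 0/2 not · (1,5)P 2/2 satisfied · (1,6)P 1/1 satisfied
Row 2: (2,1)Q 1/3 satisfied · (2,2)P 0/3 not · (2,3)Q 1/3 satisfied · (2,5)P 1/1 satisfied
Row 3: (3,1)Q 1/2 satisfied · (3,3)Q 1/3 satisfied · (3,4)P 0/2 not
Row 4: (4,1)P 1/3 satisfied · (4,2)P 2/3 satisfied · (4,3)P 1/4 satisfied · (4,4)Q 2/4 satisfied · (4,5)Q 1/2 satisfied
Row 5: (5,1)Q 1/3 satisfied · (5,2)Q 2/3 satisfied · (5,3)Q 2/4 satisfied · (5,4)Q 2/3 satisfied · (5,5)P 0/4 not · (5,6)Q 0/2 not
Row 6: (6,1)P 1/2 satisfied · (6,3)P 0/1 not · (6,5)Q 1/3 satisfied · (6,6)P 0/3 not
Row 7: (7,1)P 2/2 satisfied · (7,2)P 1/1 satisfied · (7,4)Q 1/1 satisfied · (7,5)Q 3/3 satisfied · (7,6)Q 1/2 satisfied
Unsatisfied: (1,1), (1,2), (1,3), (2,2), (3,4), (5,5), (5,6), (6,3), (6,6) — 9 in total.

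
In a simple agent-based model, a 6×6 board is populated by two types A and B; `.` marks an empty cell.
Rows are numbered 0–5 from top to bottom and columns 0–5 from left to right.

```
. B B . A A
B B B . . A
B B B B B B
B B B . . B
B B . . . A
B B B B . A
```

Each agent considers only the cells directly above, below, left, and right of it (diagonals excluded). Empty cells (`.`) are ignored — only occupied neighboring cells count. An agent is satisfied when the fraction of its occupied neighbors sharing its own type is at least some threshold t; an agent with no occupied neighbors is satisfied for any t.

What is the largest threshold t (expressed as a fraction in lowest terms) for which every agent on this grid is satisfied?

1/2

Row 0: (0,1)B 2/2 · (0,2)B 2/2 · (0,4)A 1/1 · (0,5)A 2/2
Row 1: (1,0)B 2/2 · (1,1)B 4/4 · (1,2)B 3/3 · (1,5)A 1/2
Row 2: (2,0)B 3/3 · (2,1)B 4/4 · (2,2)B 4/4 · (2,3)B 2/2 · (2,4)B 2/2 · (2,5)B 2/3
Row 3: (3,0)B 3/3 · (3,1)B 4/4 · (3,2)B 2/2 · (3,5)B 1/2
Row 4: (4,0)B 3/3 · (4,1)B 3/3 · (4,5)A 1/2
Row 5: (5,0)B 2/2 · (5,1)B 3/3 · (5,2)B 2/2 · (5,3)B 1/1 · (5,5)A 1/1
The smallest same-type fraction is 1/2 at (1,5), which reduces to 1/2. Any threshold above that leaves this agent unsatisfied.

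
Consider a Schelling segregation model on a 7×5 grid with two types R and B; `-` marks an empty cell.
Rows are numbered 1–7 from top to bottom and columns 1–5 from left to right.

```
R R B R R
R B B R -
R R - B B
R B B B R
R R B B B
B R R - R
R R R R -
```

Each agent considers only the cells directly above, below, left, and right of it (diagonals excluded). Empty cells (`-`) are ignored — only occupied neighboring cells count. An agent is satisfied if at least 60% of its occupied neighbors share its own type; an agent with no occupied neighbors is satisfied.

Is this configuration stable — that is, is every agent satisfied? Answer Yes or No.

No

(1,1)R 2/2 satisfied
(1,2)R 1/3 not
(1,3)B 1/3 not
(1,4)R 2/3 satisfied
(1,5)R 1/1 satisfied
(2,1)R 2/3 satisfied
(2,2)B 1/4 not
(2,3)B 2/3 satisfied
(2,4)R 1/3 not
(3,1)R 3/3 satisfied
(3,2)R 1/3 not
(3,4)B 2/3 satisfied
(3,5)B 1/2 not
(4,1)R 2/3 satisfied
(4,2)B 1/4 not
(4,3)B 3/3 satisfied
(4,4)B 3/4 satisfied
(4,5)R 0/3 not
(5,1)R 2/3 satisfied
(5,2)R 2/4 not
(5,3)B 2/4 not
(5,4)B 3/3 satisfied
(5,5)B 1/3 not
(6,1)B 0/3 not
(6,2)R 3/4 satisfied
(6,3)R 2/3 satisfied
(6,5)R 0/1 not
(7,1)R 1/2 not
(7,2)R 3/3 satisfied
(7,3)R 3/3 satisfied
(7,4)R 1/1 satisfied
For instance (1,2) has only 1/3 same-type neighbors, below 3/5.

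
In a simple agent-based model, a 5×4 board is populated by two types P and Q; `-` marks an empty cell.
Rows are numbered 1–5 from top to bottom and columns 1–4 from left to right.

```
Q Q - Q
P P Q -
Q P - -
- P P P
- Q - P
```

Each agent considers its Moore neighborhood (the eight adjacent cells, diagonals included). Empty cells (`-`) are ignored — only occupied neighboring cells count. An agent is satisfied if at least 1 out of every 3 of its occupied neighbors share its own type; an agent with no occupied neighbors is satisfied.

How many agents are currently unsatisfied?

2

Row 1: (1,1)Q 1/3 ok · (1,2)Q 2/4 ok · (1,4)Q 1/1 ok
Row 2: (2,1)P 2/5 ok · (2,2)P 2/6 ok · (2,3)Q 2/4 ok
Row 3: (3,1)Q 0/4 unhappy · (3,2)P 4/6 ok
Row 4: (4,2)P 2/4 ok · (4,3)P 4/5 ok · (4,4)P 2/2 ok
Row 5: (5,2)Q 0/2 unhappy · (5,4)P 2/2 ok
Unsatisfied: (3,1), (5,2) — 2 in total.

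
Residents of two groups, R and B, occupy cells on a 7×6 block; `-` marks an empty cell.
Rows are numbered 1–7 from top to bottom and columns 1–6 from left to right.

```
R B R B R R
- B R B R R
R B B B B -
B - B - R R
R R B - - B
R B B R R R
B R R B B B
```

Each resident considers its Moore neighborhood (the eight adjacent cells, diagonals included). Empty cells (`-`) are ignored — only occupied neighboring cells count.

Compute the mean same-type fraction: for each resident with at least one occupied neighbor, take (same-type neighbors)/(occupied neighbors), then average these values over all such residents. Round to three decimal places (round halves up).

0.403

Row 1: (1,1)R 0/2 · (1,2)B 1/4 · (1,3)R 1/5 · (1,4)B 1/5 · (1,5)R 3/5 · (1,6)R 3/3
Row 2: (2,2)B 3/7 · (2,3)R 1/8 · (2,4)B 4/8 · (2,5)R 3/7 · (2,6)R 3/4
Row 3: (3,1)R 0/3 · (3,2)B 4/6 · (3,3)B 5/6 · (3,4)B 4/7 · (3,5)B 2/6
Row 4: (4,1)B 1/4 · (4,3)B 4/5 · (4,5)R 1/4 · (4,6)R 1/3
Row 5: (5,1)R 2/4 · (5,2)R 2/7 · (5,3)B 3/5 · (5,6)B 0/4
Row 6: (6,1)R 3/5 · (6,2)B 3/8 · (6,3)B 3/7 · (6,4)R 2/6 · (6,5)R 2/6 · (6,6)R 1/4
Row 7: (7,1)B 1/3 · (7,2)R 2/5 · (7,3)R 2/5 · (7,4)B 2/5 · (7,5)B 2/5 · (7,6)B 1/3
Sum over 36 residents: 0/2 + 1/4 + 1/5 + 1/5 + 3/5 + 3/3 + 3/7 + 1/8 + 4/8 + 3/7 + 3/4 + 0/3 + 4/6 + 5/6 + 4/7 + 2/6 + 1/4 + 4/5 + 1/4 + 1/3 + 2/4 + 2/7 + 3/5 + 0/4 + 3/5 + 3/8 + 3/7 + 2/6 + 2/6 + 1/4 + 1/3 + 2/5 + 2/5 + 2/5 + 2/5 + 1/3 = 2029/140; mean = 2029/140 ÷ 36 = 2029/5040 = 0.402579… → 0.403.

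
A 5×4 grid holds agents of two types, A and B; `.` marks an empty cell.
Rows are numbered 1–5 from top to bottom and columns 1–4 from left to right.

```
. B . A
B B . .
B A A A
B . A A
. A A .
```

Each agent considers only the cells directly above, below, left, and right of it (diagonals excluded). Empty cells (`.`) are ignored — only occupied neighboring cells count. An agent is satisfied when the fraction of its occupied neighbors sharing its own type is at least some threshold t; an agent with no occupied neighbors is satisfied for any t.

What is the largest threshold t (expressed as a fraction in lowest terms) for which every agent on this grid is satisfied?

1/3

Row 1: (1,2)B 1/1 · (1,4)A — no occupied neighbors
Row 2: (2,1)B 2/2 · (2,2)B 2/3
Row 3: (3,1)B 2/3 · (3,2)A 1/3 · (3,3)A 3/3 · (3,4)A 2/2
Row 4: (4,1)B 1/1 · (4,3)A 3/3 · (4,4)A 2/2
Row 5: (5,2)A 1/1 · (5,3)A 2/2
The smallest same-type fraction is 1/3 at (3,2), which reduces to 1/3. Any threshold above that leaves this agent unsatisfied.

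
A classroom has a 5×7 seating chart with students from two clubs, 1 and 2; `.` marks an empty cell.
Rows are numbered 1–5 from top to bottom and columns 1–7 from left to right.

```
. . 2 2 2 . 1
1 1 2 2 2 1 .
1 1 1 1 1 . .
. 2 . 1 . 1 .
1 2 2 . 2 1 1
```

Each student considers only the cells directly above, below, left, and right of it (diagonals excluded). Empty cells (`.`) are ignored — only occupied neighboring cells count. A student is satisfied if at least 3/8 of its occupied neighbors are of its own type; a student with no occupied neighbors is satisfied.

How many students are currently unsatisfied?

(1,3)2 2/2 ok
(1,4)2 3/3 ok
(1,5)2 2/2 ok
(1,7)1 0/0 ok
(2,1)1 2/2 ok
(2,2)1 2/3 ok
(2,3)2 2/4 ok
(2,4)2 3/4 ok
(2,5)2 2/4 ok
(2,6)1 0/1 unhappy
(3,1)1 2/2 ok
(3,2)1 3/4 ok
(3,3)1 2/3 ok
(3,4)1 3/4 ok
(3,5)1 1/2 ok
(4,2)2 1/2 ok
(4,4)1 1/1 ok
(4,6)1 1/1 ok
(5,1)1 0/1 unhappy
(5,2)2 2/3 ok
(5,3)2 1/1 ok
(5,5)2 0/1 unhappy
(5,6)1 2/3 ok
(5,7)1 1/1 ok
Unsatisfied: (2,6), (5,1), (5,5) — 3 in total.

3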